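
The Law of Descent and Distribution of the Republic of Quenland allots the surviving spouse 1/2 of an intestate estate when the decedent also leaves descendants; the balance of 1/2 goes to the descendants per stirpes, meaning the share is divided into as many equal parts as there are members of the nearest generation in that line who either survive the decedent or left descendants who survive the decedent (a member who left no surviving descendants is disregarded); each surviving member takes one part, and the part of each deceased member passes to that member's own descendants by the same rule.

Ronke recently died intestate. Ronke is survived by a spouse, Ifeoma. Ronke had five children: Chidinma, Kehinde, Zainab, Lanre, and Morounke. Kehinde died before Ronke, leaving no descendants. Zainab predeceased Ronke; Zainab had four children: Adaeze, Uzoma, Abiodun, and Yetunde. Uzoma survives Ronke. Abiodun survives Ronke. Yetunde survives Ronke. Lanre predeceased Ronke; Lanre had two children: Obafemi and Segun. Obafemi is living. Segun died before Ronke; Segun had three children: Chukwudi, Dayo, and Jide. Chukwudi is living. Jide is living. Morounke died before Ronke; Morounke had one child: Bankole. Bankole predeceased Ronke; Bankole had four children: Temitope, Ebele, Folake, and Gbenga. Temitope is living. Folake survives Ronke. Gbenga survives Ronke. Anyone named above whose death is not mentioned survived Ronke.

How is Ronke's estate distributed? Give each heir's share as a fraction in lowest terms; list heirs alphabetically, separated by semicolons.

Abiodun 1/32; Adaeze 1/32; Chidinma 1/8; Chukwudi 1/48; Dayo 1/48; Ebele 1/32; Folake 1/32; Gbenga 1/32; Ifeoma 1/2; Jide 1/48; Obafemi 1/16; Temitope 1/32; Uzoma 1/32; Yetunde 1/32

Ifeoma, as surviving spouse, takes 1/2.
The remaining 1/2 passes to Ronke's descendants per stirpes.
Kehinde left no surviving issue, so that branch lapses and is disregarded.
The 1/2 is divided into 4 equal shares of 1/8 among Chidinma, Zainab, Lanre, Morounke.
Chidinma is living and takes 1/8.
Zainab predeceased; the 1/8 allotted to Zainab's branch passes to Zainab's issue by representation.
The 1/8 is divided into 4 equal shares of 1/32 among Adaeze, Uzoma, Abiodun, Yetunde.
Adaeze is living and takes 1/32.
Uzoma is living and takes 1/32.
Abiodun is living and takes 1/32.
Yetunde is living and takes 1/32.
Lanre predeceased; the 1/8 allotted to Lanre's branch passes to Lanre's issue by representation.
The 1/8 is divided into 2 equal shares of 1/16 among Obafemi, Segun.
Obafemi is living and takes 1/16.
Segun predeceased; the 1/16 allotted to Segun's branch passes to Segun's issue by representation.
The 1/16 is divided into 3 equal shares of 1/48 among Chukwudi, Dayo, Jide.
Chukwudi is living and takes 1/48.
Dayo is living and takes 1/48.
Jide is living and takes 1/48.
Morounke predeceased; the 1/8 allotted to Morounke's branch passes to Morounke's issue by representation.
Bankole's line is the sole branch at this level, so the full 1/8 passes to Bankole's issue by representation.
The 1/8 is divided into 4 equal shares of 1/32 among Temitope, Ebele, Folake, Gbenga.
Temitope is living and takes 1/32.
Ebele is living and takes 1/32.
Folake is living and takes 1/32.
Gbenga is living and takes 1/32.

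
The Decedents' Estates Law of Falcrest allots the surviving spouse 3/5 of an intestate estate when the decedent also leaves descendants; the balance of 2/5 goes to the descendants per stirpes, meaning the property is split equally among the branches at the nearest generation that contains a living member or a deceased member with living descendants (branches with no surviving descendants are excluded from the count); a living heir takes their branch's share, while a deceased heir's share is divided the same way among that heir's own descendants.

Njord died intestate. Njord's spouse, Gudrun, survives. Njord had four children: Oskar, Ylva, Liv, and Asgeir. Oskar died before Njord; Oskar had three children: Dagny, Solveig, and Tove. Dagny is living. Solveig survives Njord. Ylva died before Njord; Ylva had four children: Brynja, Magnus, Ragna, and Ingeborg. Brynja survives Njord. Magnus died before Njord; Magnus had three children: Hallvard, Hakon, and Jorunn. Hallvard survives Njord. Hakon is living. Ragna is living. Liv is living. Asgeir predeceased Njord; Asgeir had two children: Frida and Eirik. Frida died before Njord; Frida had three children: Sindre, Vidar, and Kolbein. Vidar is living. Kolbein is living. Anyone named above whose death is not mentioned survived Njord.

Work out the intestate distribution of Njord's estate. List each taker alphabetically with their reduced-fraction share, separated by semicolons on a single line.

Brynja 1/40; Dagny 1/30; Eirik 1/20; Gudrun 3/5; Hakon 1/120; Hallvard 1/120; Ingeborg 1/40; Jorunn 1/120; Kolbein 1/60; Liv 1/10; Ragna 1/40; Sindre 1/60; Solveig 1/30; Tove 1/30; Vidar 1/60

Gudrun, as surviving spouse, takes 3/5.
The remaining 2/5 passes to Njord's descendants per stirpes.
The 2/5 is divided into 4 equal shares of 1/10 among Oskar, Ylva, Liv, Asgeir.
Oskar predeceased; the 1/10 allotted to Oskar's branch passes to Oskar's issue by representation.
The 1/10 is divided into 3 equal shares of 1/30 among Dagny, Solveig, Tove.
Dagny is living and takes 1/30.
Solveig is living and takes 1/30.
Tove is living and takes 1/30.
Ylva predeceased; the 1/10 allotted to Ylva's branch passes to Ylva's issue by representation.
The 1/10 is divided into 4 equal shares of 1/40 among Brynja, Magnus, Ragna, Ingeborg.
Brynja is living and takes 1/40.
Magnus predeceased; the 1/40 allotted to Magnus's branch passes to Magnus's issue by representation.
The 1/40 is divided into 3 equal shares of 1/120 among Hallvard, Hakon, Jorunn.
Hallvard is living and takes 1/120.
Hakon is living and takes 1/120.
Jorunn is living and takes 1/120.
Ragna is living and takes 1/40.
Ingeborg is living and takes 1/40.
Liv is living and takes 1/10.
Asgeir predeceased; the 1/10 allotted to Asgeir's branch passes to Asgeir's issue by representation.
The 1/10 is divided into 2 equal shares of 1/20 among Frida, Eirik.
Frida predeceased; the 1/20 allotted to Frida's branch passes to Frida's issue by representation.
The 1/20 is divided into 3 equal shares of 1/60 among Sindre, Vidar, Kolbein.
Sindre is living and takes 1/60.
Vidar is living and takes 1/60.
Kolbein is living and takes 1/60.
Eirik is living and takes 1/20.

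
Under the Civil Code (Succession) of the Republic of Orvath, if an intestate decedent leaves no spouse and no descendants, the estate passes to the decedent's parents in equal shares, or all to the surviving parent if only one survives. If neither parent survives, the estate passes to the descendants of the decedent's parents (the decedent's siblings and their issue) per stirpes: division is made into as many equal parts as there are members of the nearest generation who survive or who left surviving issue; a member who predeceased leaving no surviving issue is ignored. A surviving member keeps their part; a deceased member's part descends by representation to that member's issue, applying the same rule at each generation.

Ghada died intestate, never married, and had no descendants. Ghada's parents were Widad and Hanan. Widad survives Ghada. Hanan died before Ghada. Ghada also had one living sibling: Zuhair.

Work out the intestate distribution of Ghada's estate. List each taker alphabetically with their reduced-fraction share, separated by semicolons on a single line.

Only one parent, Widad, survives, so Widad takes the entire estate. The siblings take nothing because a surviving parent has priority.

Widad 1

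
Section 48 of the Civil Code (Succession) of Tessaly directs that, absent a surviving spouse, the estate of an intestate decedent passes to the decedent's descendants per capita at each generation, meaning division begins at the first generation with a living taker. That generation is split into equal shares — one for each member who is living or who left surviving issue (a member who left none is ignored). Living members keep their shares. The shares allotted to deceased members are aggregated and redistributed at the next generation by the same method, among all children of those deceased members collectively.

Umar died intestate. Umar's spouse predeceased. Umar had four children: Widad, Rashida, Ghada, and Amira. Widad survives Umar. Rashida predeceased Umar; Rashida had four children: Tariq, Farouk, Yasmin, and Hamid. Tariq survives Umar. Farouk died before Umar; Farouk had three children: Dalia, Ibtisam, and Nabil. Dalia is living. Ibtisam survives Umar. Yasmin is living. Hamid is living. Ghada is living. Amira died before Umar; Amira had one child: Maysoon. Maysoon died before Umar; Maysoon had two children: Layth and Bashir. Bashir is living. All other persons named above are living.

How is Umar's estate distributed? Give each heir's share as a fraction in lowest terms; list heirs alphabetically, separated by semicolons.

Bashir 1/25; Dalia 1/25; Ghada 1/4; Hamid 1/10; Ibtisam 1/25; Layth 1/25; Nabil 1/25; Tariq 1/10; Widad 1/4; Yasmin 1/10

There is no surviving spouse, so the entire estate passes to Umar's descendants per capita at each generation.
At generation 1 (Widad, Rashida, Ghada, Amira) there are 4 shares of (1)/4 = 1/4 each.
Living: Widad and Ghada — each takes 1/4.
Deceased: Rashida and Amira. Their combined 1/2 is pooled and carried to generation 2.
At generation 2 (Tariq, Farouk, Yasmin, Hamid, Maysoon) there are 5 shares of (1/2)/5 = 1/10 each.
Living: Tariq, Yasmin, and Hamid — each takes 1/10.
Deceased: Farouk and Maysoon. Their combined 1/5 is pooled and carried to generation 3.
At generation 3 (Dalia, Ibtisam, Nabil, Layth, Bashir) there are 5 shares of (1/5)/5 = 1/25 each.
Living: Dalia, Ibtisam, Nabil, Layth, and Bashir — each takes 1/25.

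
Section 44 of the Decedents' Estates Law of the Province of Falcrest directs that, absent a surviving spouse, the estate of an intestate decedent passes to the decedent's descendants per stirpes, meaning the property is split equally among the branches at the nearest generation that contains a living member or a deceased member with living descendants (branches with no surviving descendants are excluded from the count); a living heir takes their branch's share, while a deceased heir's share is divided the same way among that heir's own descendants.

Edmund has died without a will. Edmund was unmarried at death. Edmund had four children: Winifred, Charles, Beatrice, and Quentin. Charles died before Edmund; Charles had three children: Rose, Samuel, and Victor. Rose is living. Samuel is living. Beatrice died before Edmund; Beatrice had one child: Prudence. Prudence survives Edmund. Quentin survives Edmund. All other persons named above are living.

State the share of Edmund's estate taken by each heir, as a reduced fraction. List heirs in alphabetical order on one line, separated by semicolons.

Prudence 1/4; Quentin 1/4; Rose 1/12; Samuel 1/12; Victor 1/12; Winifred 1/4

There is no surviving spouse, so the entire estate passes to Edmund's descendants per stirpes.
The estate is divided into 4 equal shares of 1/4 among Winifred, Charles, Beatrice, Quentin.
Winifred is living and takes 1/4.
Charles predeceased; the 1/4 allotted to Charles's branch passes to Charles's issue by representation.
The 1/4 is divided into 3 equal shares of 1/12 among Rose, Samuel, Victor.
Rose is living and takes 1/12.
Samuel is living and takes 1/12.
Victor is living and takes 1/12.
Beatrice predeceased; the 1/4 allotted to Beatrice's branch passes to Beatrice's issue by representation.
Prudence is the sole taker at this level and receives the full 1/4.
Quentin is living and takes 1/4.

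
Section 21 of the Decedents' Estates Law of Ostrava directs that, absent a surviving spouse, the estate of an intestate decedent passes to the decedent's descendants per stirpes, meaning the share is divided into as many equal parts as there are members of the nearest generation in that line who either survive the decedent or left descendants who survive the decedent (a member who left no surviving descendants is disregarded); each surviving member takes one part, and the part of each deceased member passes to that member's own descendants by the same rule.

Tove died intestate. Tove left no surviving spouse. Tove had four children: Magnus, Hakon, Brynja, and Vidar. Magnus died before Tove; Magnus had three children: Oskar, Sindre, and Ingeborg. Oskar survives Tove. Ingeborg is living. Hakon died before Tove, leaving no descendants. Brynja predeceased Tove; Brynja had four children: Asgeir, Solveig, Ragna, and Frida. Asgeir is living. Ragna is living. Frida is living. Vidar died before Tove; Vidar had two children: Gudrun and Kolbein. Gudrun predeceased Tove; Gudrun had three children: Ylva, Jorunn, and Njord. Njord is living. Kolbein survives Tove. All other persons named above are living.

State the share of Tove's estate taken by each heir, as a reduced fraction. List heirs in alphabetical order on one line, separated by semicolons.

There is no surviving spouse, so the entire estate passes to Tove's descendants per stirpes.
Hakon left no surviving issue, so that branch lapses and is disregarded.
The estate is divided into 3 equal shares of 1/3 among Magnus, Brynja, Vidar.
Magnus predeceased; the 1/3 allotted to Magnus's branch passes to Magnus's issue by representation.
The 1/3 is divided into 3 equal shares of 1/9 among Oskar, Sindre, Ingeborg.
Oskar is living and takes 1/9.
Sindre is living and takes 1/9.
Ingeborg is living and takes 1/9.
Brynja predeceased; the 1/3 allotted to Brynja's branch passes to Brynja's issue by representation.
The 1/3 is divided into 4 equal shares of 1/12 among Asgeir, Solveig, Ragna, Frida.
Asgeir is living and takes 1/12.
Solveig is living and takes 1/12.
Ragna is living and takes 1/12.
Frida is living and takes 1/12.
Vidar predeceased; the 1/3 allotted to Vidar's branch passes to Vidar's issue by representation.
The 1/3 is divided into 2 equal shares of 1/6 among Gudrun, Kolbein.
Gudrun predeceased; the 1/6 allotted to Gudrun's branch passes to Gudrun's issue by representation.
The 1/6 is divided into 3 equal shares of 1/18 among Ylva, Jorunn, Njord.
Ylva is living and takes 1/18.
Jorunn is living and takes 1/18.
Njord is living and takes 1/18.
Kolbein is living and takes 1/6.

Asgeir 1/12; Frida 1/12; Ingeborg 1/9; Jorunn 1/18; Kolbein 1/6; Njord 1/18; Oskar 1/9; Ragna 1/12; Sindre 1/9; Solveig 1/12; Ylva 1/18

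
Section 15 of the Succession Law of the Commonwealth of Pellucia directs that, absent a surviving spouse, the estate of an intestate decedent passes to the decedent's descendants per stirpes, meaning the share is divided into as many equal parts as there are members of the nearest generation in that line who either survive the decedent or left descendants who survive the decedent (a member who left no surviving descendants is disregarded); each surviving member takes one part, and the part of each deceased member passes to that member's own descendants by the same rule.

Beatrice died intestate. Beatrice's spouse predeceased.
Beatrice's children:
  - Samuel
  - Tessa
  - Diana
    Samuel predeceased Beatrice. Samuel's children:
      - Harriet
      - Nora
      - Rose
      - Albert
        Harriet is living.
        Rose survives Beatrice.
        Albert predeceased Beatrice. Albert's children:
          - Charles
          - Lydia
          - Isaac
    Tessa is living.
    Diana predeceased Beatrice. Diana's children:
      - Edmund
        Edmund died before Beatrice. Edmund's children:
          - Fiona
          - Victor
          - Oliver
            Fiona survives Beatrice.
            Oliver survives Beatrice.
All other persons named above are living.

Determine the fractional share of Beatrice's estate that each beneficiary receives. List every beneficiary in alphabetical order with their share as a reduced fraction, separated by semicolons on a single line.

Charles 1/36; Fiona 1/9; Harriet 1/12; Isaac 1/36; Lydia 1/36; Nora 1/12; Oliver 1/9; Rose 1/12; Tessa 1/3; Victor 1/9

There is no surviving spouse, so the entire estate passes to Beatrice's descendants per stirpes.
The estate is divided into 3 equal shares of 1/3 among Samuel, Tessa, Diana.
Samuel predeceased; the 1/3 allotted to Samuel's branch passes to Samuel's issue by representation.
The 1/3 is divided into 4 equal shares of 1/12 among Harriet, Nora, Rose, Albert.
Harriet is living and takes 1/12.
Nora is living and takes 1/12.
Rose is living and takes 1/12.
Albert predeceased; the 1/12 allotted to Albert's branch passes to Albert's issue by representation.
The 1/12 is divided into 3 equal shares of 1/36 among Charles, Lydia, Isaac.
Charles is living and takes 1/36.
Lydia is living and takes 1/36.
Isaac is living and takes 1/36.
Tessa is living and takes 1/3.
Diana predeceased; the 1/3 allotted to Diana's branch passes to Diana's issue by representation.
Edmund's line is the sole branch at this level, so the full 1/3 passes to Edmund's issue by representation.
The 1/3 is divided into 3 equal shares of 1/9 among Fiona, Victor, Oliver.
Fiona is living and takes 1/9.
Victor is living and takes 1/9.
Oliver is living and takes 1/9.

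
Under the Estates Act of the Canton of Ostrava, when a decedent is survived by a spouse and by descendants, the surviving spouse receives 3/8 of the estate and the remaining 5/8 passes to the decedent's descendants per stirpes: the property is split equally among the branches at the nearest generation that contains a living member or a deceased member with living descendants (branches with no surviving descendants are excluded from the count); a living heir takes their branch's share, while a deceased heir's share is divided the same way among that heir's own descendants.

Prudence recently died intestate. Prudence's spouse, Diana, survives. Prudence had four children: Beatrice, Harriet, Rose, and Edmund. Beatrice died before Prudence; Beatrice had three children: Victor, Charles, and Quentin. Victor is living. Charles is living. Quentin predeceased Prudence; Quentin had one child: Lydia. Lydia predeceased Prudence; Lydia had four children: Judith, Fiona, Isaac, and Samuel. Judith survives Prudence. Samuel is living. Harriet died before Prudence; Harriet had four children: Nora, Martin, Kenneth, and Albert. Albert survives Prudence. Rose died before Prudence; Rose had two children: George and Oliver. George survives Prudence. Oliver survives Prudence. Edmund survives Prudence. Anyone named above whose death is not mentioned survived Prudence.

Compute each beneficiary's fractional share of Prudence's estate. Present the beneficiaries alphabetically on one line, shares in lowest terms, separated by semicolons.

Albert 5/128; Charles 5/96; Diana 3/8; Edmund 5/32; Fiona 5/384; George 5/64; Isaac 5/384; Judith 5/384; Kenneth 5/128; Martin 5/128; Nora 5/128; Oliver 5/64; Samuel 5/384; Victor 5/96

Diana, as surviving spouse, takes 3/8.
The remaining 5/8 passes to Prudence's descendants per stirpes.
The 5/8 is divided into 4 equal shares of 5/32 among Beatrice, Harriet, Rose, Edmund.
Beatrice predeceased; the 5/32 allotted to Beatrice's branch passes to Beatrice's issue by representation.
The 5/32 is divided into 3 equal shares of 5/96 among Victor, Charles, Quentin.
Victor is living and takes 5/96.
Charles is living and takes 5/96.
Quentin predeceased; the 5/96 allotted to Quentin's branch passes to Quentin's issue by representation.
Lydia's line is the sole branch at this level, so the full 5/96 passes to Lydia's issue by representation.
The 5/96 is divided into 4 equal shares of 5/384 among Judith, Fiona, Isaac, Samuel.
Judith is living and takes 5/384.
Fiona is living and takes 5/384.
Isaac is living and takes 5/384.
Samuel is living and takes 5/384.
Harriet predeceased; the 5/32 allotted to Harriet's branch passes to Harriet's issue by representation.
The 5/32 is divided into 4 equal shares of 5/128 among Nora, Martin, Kenneth, Albert.
Nora is living and takes 5/128.
Martin is living and takes 5/128.
Kenneth is living and takes 5/128.
Albert is living and takes 5/128.
Rose predeceased; the 5/32 allotted to Rose's branch passes to Rose's issue by representation.
The 5/32 is divided into 2 equal shares of 5/64 among George, Oliver.
George is living and takes 5/64.
Oliver is living and takes 5/64.
Edmund is living and takes 5/32.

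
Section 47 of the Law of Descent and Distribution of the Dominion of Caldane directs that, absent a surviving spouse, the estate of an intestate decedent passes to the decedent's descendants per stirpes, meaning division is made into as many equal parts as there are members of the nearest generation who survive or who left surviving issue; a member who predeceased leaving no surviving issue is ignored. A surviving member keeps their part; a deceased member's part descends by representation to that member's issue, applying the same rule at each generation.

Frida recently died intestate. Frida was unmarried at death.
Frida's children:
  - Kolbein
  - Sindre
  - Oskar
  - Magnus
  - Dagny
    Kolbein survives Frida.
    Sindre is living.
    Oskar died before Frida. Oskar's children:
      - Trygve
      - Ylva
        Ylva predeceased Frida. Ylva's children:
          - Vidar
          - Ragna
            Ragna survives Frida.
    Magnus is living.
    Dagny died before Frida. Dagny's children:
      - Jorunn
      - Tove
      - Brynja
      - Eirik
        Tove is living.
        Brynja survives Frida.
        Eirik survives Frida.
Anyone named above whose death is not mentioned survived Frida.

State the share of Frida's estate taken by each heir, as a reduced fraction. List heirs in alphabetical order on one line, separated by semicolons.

There is no surviving spouse, so the entire estate passes to Frida's descendants per stirpes.
The estate is divided into 5 equal shares of 1/5 among Kolbein, Sindre, Oskar, Magnus, Dagny.
Kolbein is living and takes 1/5.
Sindre is living and takes 1/5.
Oskar predeceased; the 1/5 allotted to Oskar's branch passes to Oskar's issue by representation.
The 1/5 is divided into 2 equal shares of 1/10 among Trygve, Ylva.
Trygve is living and takes 1/10.
Ylva predeceased; the 1/10 allotted to Ylva's branch passes to Ylva's issue by representation.
The 1/10 is divided into 2 equal shares of 1/20 among Vidar, Ragna.
Vidar is living and takes 1/20.
Ragna is living and takes 1/20.
Magnus is living and takes 1/5.
Dagny predeceased; the 1/5 allotted to Dagny's branch passes to Dagny's issue by representation.
The 1/5 is divided into 4 equal shares of 1/20 among Jorunn, Tove, Brynja, Eirik.
Jorunn is living and takes 1/20.
Tove is living and takes 1/20.
Brynja is living and takes 1/20.
Eirik is living and takes 1/20.

Brynja 1/20; Eirik 1/20; Jorunn 1/20; Kolbein 1/5; Magnus 1/5; Ragna 1/20; Sindre 1/5; Tove 1/20; Trygve 1/10; Vidar 1/20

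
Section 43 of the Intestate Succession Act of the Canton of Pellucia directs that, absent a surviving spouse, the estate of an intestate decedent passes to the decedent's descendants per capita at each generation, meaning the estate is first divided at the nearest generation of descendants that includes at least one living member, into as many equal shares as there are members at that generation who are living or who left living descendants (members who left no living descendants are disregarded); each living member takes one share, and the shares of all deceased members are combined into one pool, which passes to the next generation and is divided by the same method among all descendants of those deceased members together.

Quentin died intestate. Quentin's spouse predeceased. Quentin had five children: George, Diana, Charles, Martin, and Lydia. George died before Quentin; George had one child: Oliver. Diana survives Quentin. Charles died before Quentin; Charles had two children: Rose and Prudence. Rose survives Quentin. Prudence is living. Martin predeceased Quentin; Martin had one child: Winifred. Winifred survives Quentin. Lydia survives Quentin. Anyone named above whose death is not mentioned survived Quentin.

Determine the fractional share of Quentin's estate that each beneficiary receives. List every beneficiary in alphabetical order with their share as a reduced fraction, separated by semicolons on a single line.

Diana 1/5; Lydia 1/5; Oliver 3/20; Prudence 3/20; Rose 3/20; Winifred 3/20

There is no surviving spouse, so the entire estate passes to Quentin's descendants per capita at each generation.
At generation 1 (George, Diana, Charles, Martin, Lydia) there are 5 shares of (1)/5 = 1/5 each.
Living: Diana and Lydia — each takes 1/5.
Deceased: George, Charles, and Martin. Their combined 3/5 is pooled and carried to generation 2.
At generation 2 (Oliver, Rose, Prudence, Winifred) there are 4 shares of (3/5)/4 = 3/20 each.
Living: Oliver, Rose, Prudence, and Winifred — each takes 3/20.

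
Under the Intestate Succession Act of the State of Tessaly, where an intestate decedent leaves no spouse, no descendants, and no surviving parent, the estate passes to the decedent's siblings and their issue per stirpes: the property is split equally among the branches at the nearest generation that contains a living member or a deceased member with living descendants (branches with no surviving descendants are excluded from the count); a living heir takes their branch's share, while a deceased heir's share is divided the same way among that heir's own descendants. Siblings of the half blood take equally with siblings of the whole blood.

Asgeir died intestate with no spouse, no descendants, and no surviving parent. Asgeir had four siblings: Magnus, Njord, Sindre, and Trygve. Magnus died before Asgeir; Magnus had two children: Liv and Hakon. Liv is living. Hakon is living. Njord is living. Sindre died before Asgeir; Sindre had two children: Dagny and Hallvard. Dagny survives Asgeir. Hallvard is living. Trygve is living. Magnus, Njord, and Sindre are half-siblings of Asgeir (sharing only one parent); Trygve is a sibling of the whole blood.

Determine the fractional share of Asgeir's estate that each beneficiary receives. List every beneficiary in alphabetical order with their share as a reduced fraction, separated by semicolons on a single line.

Dagny 1/8; Hakon 1/8; Hallvard 1/8; Liv 1/8; Njord 1/4; Trygve 1/4

No spouse, descendants, or parent survives, so the estate passes to Asgeir's siblings per stirpes.
Half-blood and whole-blood siblings take equally under the stated rule.
The estate is divided into 4 equal shares of 1/4 among Magnus, Njord, Sindre, Trygve.
Magnus predeceased; the 1/4 allotted to Magnus's branch passes to Magnus's issue by representation.
The 1/4 is divided into 2 equal shares of 1/8 among Liv, Hakon.
Liv is living and takes 1/8.
Hakon is living and takes 1/8.
Njord is living and takes 1/4.
Sindre predeceased; the 1/4 allotted to Sindre's branch passes to Sindre's issue by representation.
The 1/4 is divided into 2 equal shares of 1/8 among Dagny, Hallvard.
Dagny is living and takes 1/8.
Hallvard is living and takes 1/8.
Trygve is living and takes 1/4.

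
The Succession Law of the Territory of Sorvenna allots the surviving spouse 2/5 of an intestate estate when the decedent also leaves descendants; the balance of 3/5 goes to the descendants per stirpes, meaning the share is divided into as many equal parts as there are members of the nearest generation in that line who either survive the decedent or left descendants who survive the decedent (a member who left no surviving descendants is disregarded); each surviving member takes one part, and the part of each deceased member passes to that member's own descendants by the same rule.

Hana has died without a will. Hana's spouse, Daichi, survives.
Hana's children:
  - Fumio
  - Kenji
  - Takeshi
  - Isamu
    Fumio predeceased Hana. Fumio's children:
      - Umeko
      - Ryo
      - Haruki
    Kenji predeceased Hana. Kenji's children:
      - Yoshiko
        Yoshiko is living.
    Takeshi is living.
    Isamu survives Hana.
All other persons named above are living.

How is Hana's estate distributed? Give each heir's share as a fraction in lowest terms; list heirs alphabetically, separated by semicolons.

Daichi, as surviving spouse, takes 2/5.
The remaining 3/5 passes to Hana's descendants per stirpes.
The 3/5 is divided into 4 equal shares of 3/20 among Fumio, Kenji, Takeshi, Isamu.
Fumio predeceased; the 3/20 allotted to Fumio's branch passes to Fumio's issue by representation.
The 3/20 is divided into 3 equal shares of 1/20 among Umeko, Ryo, Haruki.
Umeko is living and takes 1/20.
Ryo is living and takes 1/20.
Haruki is living and takes 1/20.
Kenji predeceased; the 3/20 allotted to Kenji's branch passes to Kenji's issue by representation.
Yoshiko is the sole taker at this level and receives the full 3/20.
Takeshi is living and takes 3/20.
Isamu is living and takes 3/20.

Daichi 2/5; Haruki 1/20; Isamu 3/20; Ryo 1/20; Takeshi 3/20; Umeko 1/20; Yoshiko 3/20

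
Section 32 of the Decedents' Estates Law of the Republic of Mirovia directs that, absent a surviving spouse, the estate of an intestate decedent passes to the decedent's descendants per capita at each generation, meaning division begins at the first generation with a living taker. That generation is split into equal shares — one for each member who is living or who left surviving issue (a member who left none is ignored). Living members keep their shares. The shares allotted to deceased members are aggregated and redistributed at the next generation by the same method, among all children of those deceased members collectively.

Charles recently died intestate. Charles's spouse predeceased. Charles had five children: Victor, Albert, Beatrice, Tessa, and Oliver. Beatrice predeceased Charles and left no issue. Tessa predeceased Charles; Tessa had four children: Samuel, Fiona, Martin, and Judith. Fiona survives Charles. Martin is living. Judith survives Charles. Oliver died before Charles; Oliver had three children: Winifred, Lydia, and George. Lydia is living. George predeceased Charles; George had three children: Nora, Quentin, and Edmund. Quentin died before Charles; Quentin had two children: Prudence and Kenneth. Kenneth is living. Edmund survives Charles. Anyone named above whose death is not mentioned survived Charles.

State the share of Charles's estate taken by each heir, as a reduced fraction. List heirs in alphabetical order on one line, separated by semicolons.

Albert 1/4; Edmund 1/42; Fiona 1/14; Judith 1/14; Kenneth 1/84; Lydia 1/14; Martin 1/14; Nora 1/42; Prudence 1/84; Samuel 1/14; Victor 1/4; Winifred 1/14

There is no surviving spouse, so the entire estate passes to Charles's descendants per capita at each generation.
At generation 1 (Victor, Albert, Tessa, Oliver) there are 4 shares of (1)/4 = 1/4 each.
Living: Victor and Albert — each takes 1/4.
Deceased: Tessa and Oliver. Their combined 1/2 is pooled and carried to generation 2.
At generation 2 (Samuel, Fiona, Martin, Judith, Winifred, Lydia, George) there are 7 shares of (1/2)/7 = 1/14 each.
Living: Samuel, Fiona, Martin, Judith, Winifred, and Lydia — each takes 1/14.
Deceased: George. That 1/14 share is carried to generation 3.
At generation 3 (Nora, Quentin, Edmund) there are 3 shares of (1/14)/3 = 1/42 each.
Living: Nora and Edmund — each takes 1/42.
Deceased: Quentin. That 1/42 share is carried to generation 4.
At generation 4 (Prudence, Kenneth) there are 2 shares of (1/42)/2 = 1/84 each.
Living: Prudence and Kenneth — each takes 1/84.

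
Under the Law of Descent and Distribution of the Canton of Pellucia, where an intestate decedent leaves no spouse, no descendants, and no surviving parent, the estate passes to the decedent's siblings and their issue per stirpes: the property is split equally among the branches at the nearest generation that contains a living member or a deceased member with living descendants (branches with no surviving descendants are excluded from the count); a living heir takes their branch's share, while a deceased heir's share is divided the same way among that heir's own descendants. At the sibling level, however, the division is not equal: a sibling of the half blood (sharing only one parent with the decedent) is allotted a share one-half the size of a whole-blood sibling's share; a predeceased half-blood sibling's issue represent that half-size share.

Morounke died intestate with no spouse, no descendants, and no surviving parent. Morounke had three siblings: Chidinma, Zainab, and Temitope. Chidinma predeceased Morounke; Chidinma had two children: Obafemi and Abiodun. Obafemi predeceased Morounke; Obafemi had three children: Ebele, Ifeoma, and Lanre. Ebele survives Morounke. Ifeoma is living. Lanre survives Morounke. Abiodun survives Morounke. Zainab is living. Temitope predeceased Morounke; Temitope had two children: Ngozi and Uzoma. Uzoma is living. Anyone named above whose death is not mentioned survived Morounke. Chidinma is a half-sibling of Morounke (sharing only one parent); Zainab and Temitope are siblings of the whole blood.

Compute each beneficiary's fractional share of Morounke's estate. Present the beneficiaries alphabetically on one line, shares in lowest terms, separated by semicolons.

No spouse, descendants, or parent survives, so the estate passes to Morounke's siblings per stirpes.
Half-blood siblings count for one-half the weight of whole-blood siblings at the initial division.
Dividing 1 in proportion to weights (total weight 5/2): Chidinma (weight 1/2) → 1/5; Zainab (weight 1) → 2/5; Temitope (weight 1) → 2/5.
Chidinma predeceased; the 1/5 allotted to Chidinma's branch passes to Chidinma's issue by representation.
The 1/5 is divided into 2 equal shares of 1/10 among Obafemi, Abiodun.
Obafemi predeceased; the 1/10 allotted to Obafemi's branch passes to Obafemi's issue by representation.
The 1/10 is divided into 3 equal shares of 1/30 among Ebele, Ifeoma, Lanre.
Ebele is living and takes 1/30.
Ifeoma is living and takes 1/30.
Lanre is living and takes 1/30.
Abiodun is living and takes 1/10.
Zainab is living and takes 2/5.
Temitope predeceased; the 2/5 allotted to Temitope's branch passes to Temitope's issue by representation.
The 2/5 is divided into 2 equal shares of 1/5 among Ngozi, Uzoma.
Ngozi is living and takes 1/5.
Uzoma is living and takes 1/5.

Abiodun 1/10; Ebele 1/30; Ifeoma 1/30; Lanre 1/30; Ngozi 1/5; Uzoma 1/5; Zainab 2/5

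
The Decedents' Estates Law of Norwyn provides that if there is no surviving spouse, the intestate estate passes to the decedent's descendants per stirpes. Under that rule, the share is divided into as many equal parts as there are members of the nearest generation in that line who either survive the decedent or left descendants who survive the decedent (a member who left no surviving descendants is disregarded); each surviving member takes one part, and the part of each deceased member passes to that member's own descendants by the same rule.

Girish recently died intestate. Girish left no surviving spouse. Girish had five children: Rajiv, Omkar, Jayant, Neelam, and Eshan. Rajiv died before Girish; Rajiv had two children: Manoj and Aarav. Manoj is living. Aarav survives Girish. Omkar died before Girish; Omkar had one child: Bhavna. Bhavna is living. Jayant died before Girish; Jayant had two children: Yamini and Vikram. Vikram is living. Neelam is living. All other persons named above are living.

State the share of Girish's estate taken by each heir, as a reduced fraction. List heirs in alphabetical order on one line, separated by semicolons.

Aarav 1/10; Bhavna 1/5; Eshan 1/5; Manoj 1/10; Neelam 1/5; Vikram 1/10; Yamini 1/10

There is no surviving spouse, so the entire estate passes to Girish's descendants per stirpes.
The estate is divided into 5 equal shares of 1/5 among Rajiv, Omkar, Jayant, Neelam, Eshan.
Rajiv predeceased; the 1/5 allotted to Rajiv's branch passes to Rajiv's issue by representation.
The 1/5 is divided into 2 equal shares of 1/10 among Manoj, Aarav.
Manoj is living and takes 1/10.
Aarav is living and takes 1/10.
Omkar predeceased; the 1/5 allotted to Omkar's branch passes to Omkar's issue by representation.
Bhavna is the sole taker at this level and receives the full 1/5.
Jayant predeceased; the 1/5 allotted to Jayant's branch passes to Jayant's issue by representation.
The 1/5 is divided into 2 equal shares of 1/10 among Yamini, Vikram.
Yamini is living and takes 1/10.
Vikram is living and takes 1/10.
Neelam is living and takes 1/5.
Eshan is living and takes 1/5.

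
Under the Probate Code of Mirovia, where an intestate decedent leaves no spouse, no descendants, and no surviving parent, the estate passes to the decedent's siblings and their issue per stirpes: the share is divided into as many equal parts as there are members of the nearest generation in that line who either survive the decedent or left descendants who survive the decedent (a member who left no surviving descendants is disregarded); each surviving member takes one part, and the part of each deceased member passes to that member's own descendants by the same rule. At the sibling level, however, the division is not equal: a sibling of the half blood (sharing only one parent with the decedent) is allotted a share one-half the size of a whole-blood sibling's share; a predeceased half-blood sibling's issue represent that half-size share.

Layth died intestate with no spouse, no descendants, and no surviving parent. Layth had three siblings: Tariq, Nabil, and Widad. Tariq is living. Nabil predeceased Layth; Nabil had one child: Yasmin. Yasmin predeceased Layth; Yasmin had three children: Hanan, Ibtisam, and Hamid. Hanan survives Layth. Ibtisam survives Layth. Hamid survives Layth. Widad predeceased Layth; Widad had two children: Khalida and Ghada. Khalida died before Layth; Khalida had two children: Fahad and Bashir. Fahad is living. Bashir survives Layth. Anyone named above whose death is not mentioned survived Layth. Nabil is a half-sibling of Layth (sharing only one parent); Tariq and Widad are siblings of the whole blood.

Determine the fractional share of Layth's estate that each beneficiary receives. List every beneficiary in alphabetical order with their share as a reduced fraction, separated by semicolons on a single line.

No spouse, descendants, or parent survives, so the estate passes to Layth's siblings per stirpes.
Half-blood siblings count for one-half the weight of whole-blood siblings at the initial division.
Dividing 1 in proportion to weights (total weight 5/2): Tariq (weight 1) → 2/5; Nabil (weight 1/2) → 1/5; Widad (weight 1) → 2/5.
Tariq is living and takes 2/5.
Nabil predeceased; the 1/5 allotted to Nabil's branch passes to Nabil's issue by representation.
Yasmin's line is the sole branch at this level, so the full 1/5 passes to Yasmin's issue by representation.
The 1/5 is divided into 3 equal shares of 1/15 among Hanan, Ibtisam, Hamid.
Hanan is living and takes 1/15.
Ibtisam is living and takes 1/15.
Hamid is living and takes 1/15.
Widad predeceased; the 2/5 allotted to Widad's branch passes to Widad's issue by representation.
The 2/5 is divided into 2 equal shares of 1/5 among Khalida, Ghada.
Khalida predeceased; the 1/5 allotted to Khalida's branch passes to Khalida's issue by representation.
The 1/5 is divided into 2 equal shares of 1/10 among Fahad, Bashir.
Fahad is living and takes 1/10.
Bashir is living and takes 1/10.
Ghada is living and takes 1/5.

Bashir 1/10; Fahad 1/10; Ghada 1/5; Hamid 1/15; Hanan 1/15; Ibtisam 1/15; Tariq 2/5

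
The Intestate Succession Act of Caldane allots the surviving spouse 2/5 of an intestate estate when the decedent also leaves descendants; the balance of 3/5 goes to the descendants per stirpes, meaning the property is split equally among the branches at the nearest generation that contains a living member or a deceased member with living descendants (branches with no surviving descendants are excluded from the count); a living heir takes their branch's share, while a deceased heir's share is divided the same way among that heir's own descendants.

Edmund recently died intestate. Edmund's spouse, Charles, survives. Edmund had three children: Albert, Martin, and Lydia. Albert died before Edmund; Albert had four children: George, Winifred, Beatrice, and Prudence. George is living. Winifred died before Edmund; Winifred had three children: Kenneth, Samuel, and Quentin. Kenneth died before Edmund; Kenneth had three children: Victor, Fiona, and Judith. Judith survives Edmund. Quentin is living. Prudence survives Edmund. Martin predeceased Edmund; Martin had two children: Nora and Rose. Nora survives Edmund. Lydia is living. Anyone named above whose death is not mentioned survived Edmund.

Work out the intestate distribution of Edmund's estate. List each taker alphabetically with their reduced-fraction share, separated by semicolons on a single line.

Charles, as surviving spouse, takes 2/5.
The remaining 3/5 passes to Edmund's descendants per stirpes.
The 3/5 is divided into 3 equal shares of 1/5 among Albert, Martin, Lydia.
Albert predeceased; the 1/5 allotted to Albert's branch passes to Albert's issue by representation.
The 1/5 is divided into 4 equal shares of 1/20 among George, Winifred, Beatrice, Prudence.
George is living and takes 1/20.
Winifred predeceased; the 1/20 allotted to Winifred's branch passes to Winifred's issue by representation.
The 1/20 is divided into 3 equal shares of 1/60 among Kenneth, Samuel, Quentin.
Kenneth predeceased; the 1/60 allotted to Kenneth's branch passes to Kenneth's issue by representation.
The 1/60 is divided into 3 equal shares of 1/180 among Victor, Fiona, Judith.
Victor is living and takes 1/180.
Fiona is living and takes 1/180.
Judith is living and takes 1/180.
Samuel is living and takes 1/60.
Quentin is living and takes 1/60.
Beatrice is living and takes 1/20.
Prudence is living and takes 1/20.
Martin predeceased; the 1/5 allotted to Martin's branch passes to Martin's issue by representation.
The 1/5 is divided into 2 equal shares of 1/10 among Nora, Rose.
Nora is living and takes 1/10.
Rose is living and takes 1/10.
Lydia is living and takes 1/5.

Beatrice 1/20; Charles 2/5; Fiona 1/180; George 1/20; Judith 1/180; Lydia 1/5; Nora 1/10; Prudence 1/20; Quentin 1/60; Rose 1/10; Samuel 1/60; Victor 1/180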